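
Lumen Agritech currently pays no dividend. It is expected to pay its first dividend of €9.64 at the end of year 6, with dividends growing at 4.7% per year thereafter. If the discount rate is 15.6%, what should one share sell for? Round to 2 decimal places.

Deferred-dividend DDM. At t=5 the remaining stream is a growing perpetuity with first payment D_6 = 9.64.
V_5 = D_6/(r−g) = 9.64/(0.156−0.047) = 88.4404
P₀ = V_5/(1+r)^5 = 88.4404/(1+0.156)^5 = 42.8412

€42.84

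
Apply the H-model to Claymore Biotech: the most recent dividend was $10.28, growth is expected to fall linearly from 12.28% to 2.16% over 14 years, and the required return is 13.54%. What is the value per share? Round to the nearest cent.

H-model: P₀ = D₀[(1+g_L) + H(g_S−g_L)]/(r−g_L), with H = 14/2 = 7.
P₀ = 10.28 × [(1+0.0216) + 7×(0.1228−0.0216)] / (0.1354−0.0216)
   = 10.28 × 1.7300 / 0.1138 = 156.2777

$156.28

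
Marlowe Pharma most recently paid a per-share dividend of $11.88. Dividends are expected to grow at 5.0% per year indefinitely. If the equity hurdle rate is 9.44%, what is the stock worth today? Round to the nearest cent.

Gordon growth model: P₀ = D₁/(r − g). D₁ = 11.88 × (1 + 0.05) = 12.4740.
P₀ = 12.4740 / (0.0944 − 0.05) = 12.4740 / 0.0444 = 280.9459

$280.95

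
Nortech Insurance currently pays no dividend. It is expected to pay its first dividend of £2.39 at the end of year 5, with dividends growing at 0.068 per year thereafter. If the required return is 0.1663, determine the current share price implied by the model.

£13.14

Deferred-dividend DDM. At t=4 the remaining stream is a growing perpetuity with first payment D_5 = 2.39.
V_4 = D_5/(r−g) = 2.39/(0.1663−0.068) = 24.3133
P₀ = V_4/(1+r)^4 = 24.3133/(1+0.1663)^4 = 13.1402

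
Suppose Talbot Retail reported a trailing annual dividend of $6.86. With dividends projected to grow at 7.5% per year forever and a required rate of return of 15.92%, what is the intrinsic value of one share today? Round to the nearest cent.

$87.58

Gordon growth model: P₀ = D₁/(r − g). D₁ = 6.86 × (1 + 0.075) = 7.3745.
P₀ = 7.3745 / (0.1592 − 0.075) = 7.3745 / 0.0842 = 87.5831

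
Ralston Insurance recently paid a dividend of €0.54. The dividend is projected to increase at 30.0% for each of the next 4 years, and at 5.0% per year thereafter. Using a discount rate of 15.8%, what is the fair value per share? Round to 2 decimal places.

Two-stage DDM. Project D₁…D_4 at 0.3, terminal growth 0.05, discount at r = 0.158.
D_1 = 0.7020
D_2 = 0.9126
D_3 = 1.1864
D_4 = 1.5423
Terminal value at t=4: TV = D_5/(r−g) = 1.6194/(0.158−0.05) = 14.9945
P₀ = 0.7020/(1+0.158)^1 + 0.9126/(1+0.158)^2 + 1.1864/(1+0.158)^3 + 1.5423/(1+0.158)^4 + 14.9945/(1+0.158)^4 = 11.2472

€11.25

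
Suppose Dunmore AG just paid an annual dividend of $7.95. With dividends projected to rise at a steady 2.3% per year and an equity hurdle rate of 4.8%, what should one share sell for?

$325.31

Gordon growth model: P₀ = D₁/(r − g). D₁ = 7.95 × (1 + 0.023) = 8.1328.
P₀ = 8.1328 / (0.048 − 0.023) = 8.1328 / 0.025 = 325.3140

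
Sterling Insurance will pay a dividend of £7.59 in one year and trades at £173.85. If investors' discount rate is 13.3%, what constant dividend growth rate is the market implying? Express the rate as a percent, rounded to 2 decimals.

From P₀ = D₁/(r − g), the implied growth is g = r − D₁/P₀.
g = 0.133 − 7.59/173.85 = 0.133 − 0.04366 = 0.08934

8.93%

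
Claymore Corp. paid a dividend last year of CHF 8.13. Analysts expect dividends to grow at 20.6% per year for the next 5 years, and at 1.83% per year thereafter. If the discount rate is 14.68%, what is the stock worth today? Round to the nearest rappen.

CHF 130.26

Two-stage DDM. Project D₁…D_5 at 0.206, terminal growth 0.0183, discount at r = 0.1468.
D_1 = 9.8048
D_2 = 11.8246
D_3 = 14.2604
D_4 = 17.1981
D_5 = 20.7409
Terminal value at t=5: TV = D_6/(r−g) = 21.1204/(0.1468−0.0183) = 164.3614
P₀ = 9.8048/(1+0.1468)^1 + 11.8246/(1+0.1468)^2 + 14.2604/(1+0.1468)^3 + 17.1981/(1+0.1468)^4 + 20.7409/(1+0.1468)^5 + 164.3614/(1+0.1468)^5 = 130.2588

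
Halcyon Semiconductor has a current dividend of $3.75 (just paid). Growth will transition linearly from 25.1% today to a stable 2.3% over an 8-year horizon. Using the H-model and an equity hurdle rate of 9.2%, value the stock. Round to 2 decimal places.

H-model: P₀ = D₀[(1+g_L) + H(g_S−g_L)]/(r−g_L), with H = 8/2 = 4.
P₀ = 3.75 × [(1+0.023) + 4×(0.251−0.023)] / (0.092−0.023)
   = 3.75 × 1.9350 / 0.069 = 105.1630

$105.16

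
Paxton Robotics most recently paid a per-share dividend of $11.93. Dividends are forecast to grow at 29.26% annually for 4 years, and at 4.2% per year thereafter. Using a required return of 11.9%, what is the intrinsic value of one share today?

Two-stage DDM. Project D₁…D_4 at 0.2926, terminal growth 0.042, discount at r = 0.119.
D_1 = 15.4207
D_2 = 19.9328
D_3 = 25.7652
D_4 = 33.3041
Terminal value at t=4: TV = D_5/(r−g) = 34.7028/(0.119−0.042) = 450.6860
P₀ = 15.4207/(1+0.119)^1 + 19.9328/(1+0.119)^2 + 25.7652/(1+0.119)^3 + 33.3041/(1+0.119)^4 + 450.6860/(1+0.119)^4 = 356.7733

$356.77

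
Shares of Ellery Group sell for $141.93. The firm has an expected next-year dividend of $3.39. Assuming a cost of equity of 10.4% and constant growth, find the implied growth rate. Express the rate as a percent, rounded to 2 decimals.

From P₀ = D₁/(r − g), the implied growth is g = r − D₁/P₀.
g = 0.104 − 3.39/141.93 = 0.104 − 0.02389 = 0.08011

8.01%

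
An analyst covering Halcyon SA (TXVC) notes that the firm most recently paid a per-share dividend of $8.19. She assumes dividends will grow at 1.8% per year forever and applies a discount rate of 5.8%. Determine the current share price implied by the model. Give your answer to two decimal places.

Gordon growth model: P₀ = D₁/(r − g). D₁ = 8.19 × (1 + 0.018) = 8.3374.
P₀ = 8.3374 / (0.058 − 0.018) = 8.3374 / 0.04 = 208.4355

$208.44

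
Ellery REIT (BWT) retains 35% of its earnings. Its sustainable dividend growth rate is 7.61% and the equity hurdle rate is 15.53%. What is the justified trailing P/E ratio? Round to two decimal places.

Payout ratio b = 1 − 0.35 = 0.65.
Justified trailing P/E = b(1+g)/(r−g) = 0.65×(1+0.0761)/(0.1553−0.0761) = 8.8316

8.83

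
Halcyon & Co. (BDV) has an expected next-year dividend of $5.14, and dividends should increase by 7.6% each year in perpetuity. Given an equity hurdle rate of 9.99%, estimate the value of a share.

$215.06

Gordon growth model: P₀ = D₁/(r − g), with D₁ = 5.14 given directly.
P₀ = 5.1400 / (0.0999 − 0.076) = 5.1400 / 0.0239 = 215.0628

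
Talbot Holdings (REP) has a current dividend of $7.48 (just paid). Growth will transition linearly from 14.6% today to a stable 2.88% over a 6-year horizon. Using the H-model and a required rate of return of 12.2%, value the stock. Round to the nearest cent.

$110.79

H-model: P₀ = D₀[(1+g_L) + H(g_S−g_L)]/(r−g_L), with H = 6/2 = 3.
P₀ = 7.48 × [(1+0.0288) + 3×(0.146−0.0288)] / (0.122−0.0288)
   = 7.48 × 1.3804 / 0.0932 = 110.7875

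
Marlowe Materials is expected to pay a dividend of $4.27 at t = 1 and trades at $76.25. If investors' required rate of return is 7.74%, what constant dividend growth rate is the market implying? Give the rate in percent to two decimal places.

2.14%

From P₀ = D₁/(r − g), the implied growth is g = r − D₁/P₀.
g = 0.0774 − 4.27/76.25 = 0.0774 − 0.05600 = 0.02140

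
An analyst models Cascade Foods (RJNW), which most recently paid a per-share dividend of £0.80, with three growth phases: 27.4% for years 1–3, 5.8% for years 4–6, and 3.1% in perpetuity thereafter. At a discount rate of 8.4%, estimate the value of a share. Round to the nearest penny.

£30.55

Three-stage DDM. Project D₁…D_6; terminal Gordon value at t=6 with g = 0.031; discount at r = 0.084.
D_1 = 1.0192
D_2 = 1.2985
D_3 = 1.6542
D_4 = 1.7502
D_5 = 1.8517
D_6 = 1.9591
TV_6 = 2.0198/(0.084−0.031) = 38.1099
P₀ = Σ Dₜ/(1+r)ᵗ + TV_6/(1+r)^6 = 30.5450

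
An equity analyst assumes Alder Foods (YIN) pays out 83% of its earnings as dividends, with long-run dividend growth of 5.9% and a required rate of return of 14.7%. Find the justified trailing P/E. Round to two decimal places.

Justified trailing P/E = b(1+g)/(r−g) = 0.83×(1+0.059)/(0.147−0.059) = 9.9883

9.99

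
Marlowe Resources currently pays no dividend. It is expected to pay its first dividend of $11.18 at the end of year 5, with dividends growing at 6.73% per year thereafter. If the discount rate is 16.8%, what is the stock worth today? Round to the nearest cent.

$59.65

Deferred-dividend DDM. At t=4 the remaining stream is a growing perpetuity with first payment D_5 = 11.18.
V_4 = D_5/(r−g) = 11.18/(0.168−0.0673) = 111.0228
P₀ = V_4/(1+r)^4 = 111.0228/(1+0.168)^4 = 59.6542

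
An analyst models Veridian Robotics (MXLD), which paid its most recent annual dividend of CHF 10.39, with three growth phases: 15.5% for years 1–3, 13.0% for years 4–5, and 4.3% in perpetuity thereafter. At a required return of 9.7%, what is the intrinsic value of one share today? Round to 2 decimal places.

Three-stage DDM. Project D₁…D_5; terminal Gordon value at t=5 with g = 0.043; discount at r = 0.097.
D_1 = 12.0005
D_2 = 13.8605
D_3 = 16.0089
D_4 = 18.0901
D_5 = 20.4418
TV_5 = 21.3208/(0.097−0.043) = 394.8289
P₀ = Σ Dₜ/(1+r)ᵗ + TV_5/(1+r)^5 = 308.4707

CHF 308.47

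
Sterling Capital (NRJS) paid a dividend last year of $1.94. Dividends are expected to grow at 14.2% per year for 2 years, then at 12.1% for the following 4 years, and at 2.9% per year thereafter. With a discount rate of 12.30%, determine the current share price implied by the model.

Three-stage DDM. Project D₁…D_6; terminal Gordon value at t=6 with g = 0.029; discount at r = 0.123.
D_1 = 2.2155
D_2 = 2.5301
D_3 = 2.8362
D_4 = 3.1794
D_5 = 3.5641
D_6 = 3.9954
TV_6 = 4.1112/(0.123−0.029) = 43.7365
P₀ = Σ Dₜ/(1+r)ᵗ + TV_6/(1+r)^6 = 33.7736

$33.77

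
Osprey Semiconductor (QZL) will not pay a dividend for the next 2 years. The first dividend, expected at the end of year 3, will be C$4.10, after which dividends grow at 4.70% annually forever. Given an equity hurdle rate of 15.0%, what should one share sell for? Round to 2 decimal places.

C$30.10

Deferred-dividend DDM. At t=2 the remaining stream is a growing perpetuity with first payment D_3 = 4.10.
V_2 = D_3/(r−g) = 4.10/(0.15−0.047) = 39.8058
P₀ = V_2/(1+r)^2 = 39.8058/(1+0.15)^2 = 30.0989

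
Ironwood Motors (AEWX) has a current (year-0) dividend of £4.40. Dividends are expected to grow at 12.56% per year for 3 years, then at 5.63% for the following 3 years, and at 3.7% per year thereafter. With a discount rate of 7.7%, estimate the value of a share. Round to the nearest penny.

Three-stage DDM. Project D₁…D_6; terminal Gordon value at t=6 with g = 0.037; discount at r = 0.077.
D_1 = 4.9526
D_2 = 5.5747
D_3 = 6.2749
D_4 = 6.6281
D_5 = 7.0013
D_6 = 7.3955
TV_6 = 7.6691/(0.077−0.037) = 191.7280
P₀ = Σ Dₜ/(1+r)ᵗ + TV_6/(1+r)^6 = 151.7791

£151.78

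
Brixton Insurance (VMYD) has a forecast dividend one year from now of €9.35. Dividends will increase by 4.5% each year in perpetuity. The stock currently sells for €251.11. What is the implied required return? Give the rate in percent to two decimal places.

Rearranging the constant-growth DDM: r = D₁/P₀ + g.
r = 9.3500 / 251.11 + 0.045 = 0.03723 + 0.045 = 0.08223

8.22%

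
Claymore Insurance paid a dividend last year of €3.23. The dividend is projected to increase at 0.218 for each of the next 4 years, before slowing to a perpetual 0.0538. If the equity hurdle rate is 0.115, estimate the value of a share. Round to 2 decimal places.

Two-stage DDM. Project D₁…D_4 at 0.218, terminal growth 0.0538, discount at r = 0.115.
D_1 = 3.9341
D_2 = 4.7918
D_3 = 5.8364
D_4 = 7.1087
Terminal value at t=4: TV = D_5/(r−g) = 7.4912/(0.115−0.0538) = 122.4048
P₀ = 3.9341/(1+0.115)^1 + 4.7918/(1+0.115)^2 + 5.8364/(1+0.115)^3 + 7.1087/(1+0.115)^4 + 122.4048/(1+0.115)^4 = 95.3876

€95.39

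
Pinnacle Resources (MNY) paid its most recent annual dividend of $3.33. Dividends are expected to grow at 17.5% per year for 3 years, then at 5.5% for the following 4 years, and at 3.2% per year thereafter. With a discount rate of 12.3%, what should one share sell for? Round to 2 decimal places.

Three-stage DDM. Project D₁…D_7; terminal Gordon value at t=7 with g = 0.032; discount at r = 0.123.
D_1 = 3.9128
D_2 = 4.5975
D_3 = 5.4020
D_4 = 5.6992
D_5 = 6.0126
D_6 = 6.3433
D_7 = 6.6922
TV_7 = 6.9063/(0.123−0.032) = 75.8937
P₀ = Σ Dₜ/(1+r)ᵗ + TV_7/(1+r)^7 = 57.7210

$57.72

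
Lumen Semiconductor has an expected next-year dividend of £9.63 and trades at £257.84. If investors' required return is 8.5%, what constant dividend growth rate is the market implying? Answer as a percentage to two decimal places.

4.77%

From P₀ = D₁/(r − g), the implied growth is g = r − D₁/P₀.
g = 0.085 − 9.63/257.84 = 0.085 − 0.03735 = 0.04765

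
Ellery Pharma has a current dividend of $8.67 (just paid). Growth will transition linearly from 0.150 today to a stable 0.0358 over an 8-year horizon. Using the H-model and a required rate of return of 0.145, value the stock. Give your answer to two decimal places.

$118.51

H-model: P₀ = D₀[(1+g_L) + H(g_S−g_L)]/(r−g_L), with H = 8/2 = 4.
P₀ = 8.67 × [(1+0.0358) + 4×(0.15−0.0358)] / (0.145−0.0358)
   = 8.67 × 1.4926 / 0.1092 = 118.5059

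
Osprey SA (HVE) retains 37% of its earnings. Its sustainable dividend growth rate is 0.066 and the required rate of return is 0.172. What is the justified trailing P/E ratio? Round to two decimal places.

6.34

Payout ratio b = 1 − 0.37 = 0.63.
Justified trailing P/E = b(1+g)/(r−g) = 0.63×(1+0.066)/(0.172−0.066) = 6.3357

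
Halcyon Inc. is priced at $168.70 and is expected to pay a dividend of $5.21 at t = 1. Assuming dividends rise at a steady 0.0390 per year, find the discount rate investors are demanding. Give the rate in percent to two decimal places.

Rearranging the constant-growth DDM: r = D₁/P₀ + g.
r = 5.2100 / 168.70 + 0.039 = 0.03088 + 0.039 = 0.06988

6.99%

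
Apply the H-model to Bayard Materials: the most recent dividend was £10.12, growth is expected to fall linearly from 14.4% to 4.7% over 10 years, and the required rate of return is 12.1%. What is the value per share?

£209.51

H-model: P₀ = D₀[(1+g_L) + H(g_S−g_L)]/(r−g_L), with H = 10/2 = 5.
P₀ = 10.12 × [(1+0.047) + 5×(0.144−0.047)] / (0.121−0.047)
   = 10.12 × 1.5320 / 0.074 = 209.5114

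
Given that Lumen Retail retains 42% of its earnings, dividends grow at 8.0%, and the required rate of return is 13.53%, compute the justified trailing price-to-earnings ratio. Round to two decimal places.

11.33

Payout ratio b = 1 − 0.42 = 0.58.
Justified trailing P/E = b(1+g)/(r−g) = 0.58×(1+0.08)/(0.1353−0.08) = 11.3273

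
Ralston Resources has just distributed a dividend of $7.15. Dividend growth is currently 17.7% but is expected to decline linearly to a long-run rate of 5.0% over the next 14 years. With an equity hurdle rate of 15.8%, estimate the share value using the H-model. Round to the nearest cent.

$128.37

H-model: P₀ = D₀[(1+g_L) + H(g_S−g_L)]/(r−g_L), with H = 14/2 = 7.
P₀ = 7.15 × [(1+0.05) + 7×(0.177−0.05)] / (0.158−0.05)
   = 7.15 × 1.9390 / 0.108 = 128.3690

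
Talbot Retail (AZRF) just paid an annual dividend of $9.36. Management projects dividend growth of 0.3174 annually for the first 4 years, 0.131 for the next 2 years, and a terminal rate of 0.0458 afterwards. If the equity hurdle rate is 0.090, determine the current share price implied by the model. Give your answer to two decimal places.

$612.50

Three-stage DDM. Project D₁…D_6; terminal Gordon value at t=6 with g = 0.0458; discount at r = 0.09.
D_1 = 12.3309
D_2 = 16.2447
D_3 = 21.4007
D_4 = 28.1933
D_5 = 31.8867
D_6 = 36.0638
TV_6 = 37.7155/(0.09−0.0458) = 853.2928
P₀ = Σ Dₜ/(1+r)ᵗ + TV_6/(1+r)^6 = 612.5021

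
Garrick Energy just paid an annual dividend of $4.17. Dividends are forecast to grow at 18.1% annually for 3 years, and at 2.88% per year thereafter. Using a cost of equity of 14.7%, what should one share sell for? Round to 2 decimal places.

$52.89

Two-stage DDM. Project D₁…D_3 at 0.181, terminal growth 0.0288, discount at r = 0.147.
D_1 = 4.9248
D_2 = 5.8162
D_3 = 6.8689
Terminal value at t=3: TV = D_4/(r−g) = 7.0667/(0.147−0.0288) = 59.7860
P₀ = 4.9248/(1+0.147)^1 + 5.8162/(1+0.147)^2 + 6.8689/(1+0.147)^3 + 59.7860/(1+0.147)^3 = 52.8859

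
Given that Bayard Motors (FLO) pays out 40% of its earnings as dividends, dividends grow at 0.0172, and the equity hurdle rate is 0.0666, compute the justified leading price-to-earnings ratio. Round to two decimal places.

Justified leading P/E = b/(r−g) = 0.40/(0.0666−0.0172) = 8.0972

8.10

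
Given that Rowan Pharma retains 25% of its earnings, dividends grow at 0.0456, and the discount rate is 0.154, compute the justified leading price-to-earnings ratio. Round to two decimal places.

Payout ratio b = 1 − 0.25 = 0.75.
Justified leading P/E = b/(r−g) = 0.75/(0.154−0.0456) = 6.9188

6.92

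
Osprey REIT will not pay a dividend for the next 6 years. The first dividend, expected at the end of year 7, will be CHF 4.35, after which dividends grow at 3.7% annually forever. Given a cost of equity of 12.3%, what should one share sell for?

Deferred-dividend DDM. At t=6 the remaining stream is a growing perpetuity with first payment D_7 = 4.35.
V_6 = D_7/(r−g) = 4.35/(0.123−0.037) = 50.5814
P₀ = V_6/(1+r)^6 = 50.5814/(1+0.123)^6 = 25.2181

CHF 25.22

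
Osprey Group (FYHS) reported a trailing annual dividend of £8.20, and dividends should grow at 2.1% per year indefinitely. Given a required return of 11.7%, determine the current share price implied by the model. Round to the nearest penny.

£87.21

Gordon growth model: P₀ = D₁/(r − g). D₁ = 8.20 × (1 + 0.021) = 8.3722.
P₀ = 8.3722 / (0.117 − 0.021) = 8.3722 / 0.096 = 87.2104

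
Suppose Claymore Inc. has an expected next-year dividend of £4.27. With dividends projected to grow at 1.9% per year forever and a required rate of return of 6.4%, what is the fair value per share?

Gordon growth model: P₀ = D₁/(r − g), with D₁ = 4.27 given directly.
P₀ = 4.2700 / (0.064 − 0.019) = 4.2700 / 0.045 = 94.8889

£94.89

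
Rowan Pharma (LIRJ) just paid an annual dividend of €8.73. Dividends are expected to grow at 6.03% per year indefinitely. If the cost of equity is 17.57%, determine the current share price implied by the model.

Gordon growth model: P₀ = D₁/(r − g). D₁ = 8.73 × (1 + 0.0603) = 9.2564.
P₀ = 9.2564 / (0.1757 − 0.0603) = 9.2564 / 0.1154 = 80.2116

€80.21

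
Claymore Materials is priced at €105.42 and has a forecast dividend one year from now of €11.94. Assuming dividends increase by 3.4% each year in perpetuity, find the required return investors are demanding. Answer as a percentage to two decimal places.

14.73%

Rearranging the constant-growth DDM: r = D₁/P₀ + g.
r = 11.9400 / 105.42 + 0.034 = 0.11326 + 0.034 = 0.14726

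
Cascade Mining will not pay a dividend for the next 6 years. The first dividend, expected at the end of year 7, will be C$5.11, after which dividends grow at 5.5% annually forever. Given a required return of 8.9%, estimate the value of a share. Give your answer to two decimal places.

C$90.11

Deferred-dividend DDM. At t=6 the remaining stream is a growing perpetuity with first payment D_7 = 5.11.
V_6 = D_7/(r−g) = 5.11/(0.089−0.055) = 150.2941
P₀ = V_6/(1+r)^6 = 150.2941/(1+0.089)^6 = 90.1104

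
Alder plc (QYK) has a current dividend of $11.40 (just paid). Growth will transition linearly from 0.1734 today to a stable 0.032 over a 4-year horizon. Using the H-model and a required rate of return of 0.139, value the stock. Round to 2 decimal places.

H-model: P₀ = D₀[(1+g_L) + H(g_S−g_L)]/(r−g_L), with H = 4/2 = 2.
P₀ = 11.40 × [(1+0.032) + 2×(0.1734−0.032)] / (0.139−0.032)
   = 11.40 × 1.3148 / 0.107 = 140.0815

$140.08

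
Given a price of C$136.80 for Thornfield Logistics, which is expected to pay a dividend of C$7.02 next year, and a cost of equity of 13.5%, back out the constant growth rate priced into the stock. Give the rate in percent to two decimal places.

8.37%

From P₀ = D₁/(r − g), the implied growth is g = r − D₁/P₀.
g = 0.135 − 7.02/136.80 = 0.135 − 0.05132 = 0.08368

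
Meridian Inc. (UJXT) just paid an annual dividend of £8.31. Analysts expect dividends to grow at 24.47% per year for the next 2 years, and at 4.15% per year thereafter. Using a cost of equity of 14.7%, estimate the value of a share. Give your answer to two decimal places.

£115.41

Two-stage DDM. Project D₁…D_2 at 0.2447, terminal growth 0.0415, discount at r = 0.147.
D_1 = 10.3435
D_2 = 12.8745
Terminal value at t=2: TV = D_3/(r−g) = 13.4088/(0.147−0.0415) = 127.0976
P₀ = 10.3435/(1+0.147)^1 + 12.8745/(1+0.147)^2 + 127.0976/(1+0.147)^2 = 115.4112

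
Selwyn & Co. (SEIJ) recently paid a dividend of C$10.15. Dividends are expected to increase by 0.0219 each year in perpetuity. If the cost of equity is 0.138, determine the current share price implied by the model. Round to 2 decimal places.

C$89.34

Gordon growth model: P₀ = D₁/(r − g). D₁ = 10.15 × (1 + 0.0219) = 10.3723.
P₀ = 10.3723 / (0.138 − 0.0219) = 10.3723 / 0.1161 = 89.3392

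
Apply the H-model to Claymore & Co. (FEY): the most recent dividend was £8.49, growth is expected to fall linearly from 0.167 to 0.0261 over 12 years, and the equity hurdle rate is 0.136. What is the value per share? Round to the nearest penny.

£144.58

H-model: P₀ = D₀[(1+g_L) + H(g_S−g_L)]/(r−g_L), with H = 12/2 = 6.
P₀ = 8.49 × [(1+0.0261) + 6×(0.167−0.0261)] / (0.136−0.0261)
   = 8.49 × 1.8715 / 0.1099 = 144.5772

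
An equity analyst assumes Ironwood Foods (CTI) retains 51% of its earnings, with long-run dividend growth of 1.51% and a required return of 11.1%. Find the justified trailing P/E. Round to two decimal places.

5.19

Payout ratio b = 1 − 0.51 = 0.49.
Justified trailing P/E = b(1+g)/(r−g) = 0.49×(1+0.0151)/(0.111−0.0151) = 5.1866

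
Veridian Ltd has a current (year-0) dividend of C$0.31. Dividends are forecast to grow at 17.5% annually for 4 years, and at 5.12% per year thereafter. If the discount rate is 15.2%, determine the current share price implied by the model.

Two-stage DDM. Project D₁…D_4 at 0.175, terminal growth 0.0512, discount at r = 0.152.
D_1 = 0.3643
D_2 = 0.4280
D_3 = 0.5029
D_4 = 0.5909
Terminal value at t=4: TV = D_5/(r−g) = 0.6212/(0.152−0.0512) = 6.1622
P₀ = 0.3643/(1+0.152)^1 + 0.4280/(1+0.152)^2 + 0.5029/(1+0.152)^3 + 0.5909/(1+0.152)^4 + 6.1622/(1+0.152)^4 = 4.8020

C$4.80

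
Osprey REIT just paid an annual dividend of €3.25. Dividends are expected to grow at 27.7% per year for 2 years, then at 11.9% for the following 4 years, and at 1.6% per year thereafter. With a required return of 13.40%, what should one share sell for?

Three-stage DDM. Project D₁…D_6; terminal Gordon value at t=6 with g = 0.016; discount at r = 0.134.
D_1 = 4.1502
D_2 = 5.2999
D_3 = 5.9306
D_4 = 6.6363
D_5 = 7.4260
D_6 = 8.3097
TV_6 = 8.4427/(0.134−0.016) = 71.5480
P₀ = Σ Dₜ/(1+r)ᵗ + TV_6/(1+r)^6 = 57.3734

€57.37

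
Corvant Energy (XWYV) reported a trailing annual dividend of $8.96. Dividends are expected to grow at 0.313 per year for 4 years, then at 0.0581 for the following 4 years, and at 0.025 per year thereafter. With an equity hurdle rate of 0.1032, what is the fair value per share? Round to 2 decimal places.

Three-stage DDM. Project D₁…D_8; terminal Gordon value at t=8 with g = 0.025; discount at r = 0.1032.
D_1 = 11.7645
D_2 = 15.4468
D_3 = 20.2816
D_4 = 26.6297
D_5 = 28.1769
D_6 = 29.8140
D_7 = 31.5462
D_8 = 33.3790
TV_8 = 34.2135/(0.1032−0.025) = 437.5129
P₀ = Σ Dₜ/(1+r)ᵗ + TV_8/(1+r)^8 = 320.7125

$320.71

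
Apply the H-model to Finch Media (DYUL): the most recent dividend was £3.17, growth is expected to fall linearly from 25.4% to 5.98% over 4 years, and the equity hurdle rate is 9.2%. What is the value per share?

H-model: P₀ = D₀[(1+g_L) + H(g_S−g_L)]/(r−g_L), with H = 4/2 = 2.
P₀ = 3.17 × [(1+0.0598) + 2×(0.254−0.0598)] / (0.092−0.0598)
   = 3.17 × 1.4482 / 0.0322 = 142.5712

£142.57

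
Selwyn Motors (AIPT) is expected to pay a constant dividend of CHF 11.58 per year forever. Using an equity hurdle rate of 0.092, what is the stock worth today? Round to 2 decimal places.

CHF 125.87

Zero-growth DDM (perpetuity): P₀ = D/r = 11.58 / 0.092 = 125.8696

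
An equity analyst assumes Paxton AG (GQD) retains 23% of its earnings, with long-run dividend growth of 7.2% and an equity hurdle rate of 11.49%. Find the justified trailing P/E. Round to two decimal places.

Payout ratio b = 1 − 0.23 = 0.77.
Justified trailing P/E = b(1+g)/(r−g) = 0.77×(1+0.072)/(0.1149−0.072) = 19.2410

19.24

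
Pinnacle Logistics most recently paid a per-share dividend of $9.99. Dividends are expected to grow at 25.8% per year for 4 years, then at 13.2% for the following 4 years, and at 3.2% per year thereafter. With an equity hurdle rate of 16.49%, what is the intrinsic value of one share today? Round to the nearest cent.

Three-stage DDM. Project D₁…D_8; terminal Gordon value at t=8 with g = 0.032; discount at r = 0.1649.
D_1 = 12.5674
D_2 = 15.8098
D_3 = 19.8887
D_4 = 25.0200
D_5 = 28.3227
D_6 = 32.0613
D_7 = 36.2934
D_8 = 41.0841
TV_8 = 42.3988/(0.1649−0.032) = 319.0278
P₀ = Σ Dₜ/(1+r)ᵗ + TV_8/(1+r)^8 = 193.3115

$193.31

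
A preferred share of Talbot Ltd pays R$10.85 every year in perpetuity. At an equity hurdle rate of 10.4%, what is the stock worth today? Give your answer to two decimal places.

R$104.33

Zero-growth DDM (perpetuity): P₀ = D/r = 10.85 / 0.104 = 104.3269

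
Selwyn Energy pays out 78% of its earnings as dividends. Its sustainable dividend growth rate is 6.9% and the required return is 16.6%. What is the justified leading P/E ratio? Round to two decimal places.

Justified leading P/E = b/(r−g) = 0.78/(0.166−0.069) = 8.0412

8.04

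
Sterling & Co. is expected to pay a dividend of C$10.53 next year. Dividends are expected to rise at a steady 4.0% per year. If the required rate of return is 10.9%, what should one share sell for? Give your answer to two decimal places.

Gordon growth model: P₀ = D₁/(r − g), with D₁ = 10.53 given directly.
P₀ = 10.5300 / (0.109 − 0.04) = 10.5300 / 0.069 = 152.6087

C$152.61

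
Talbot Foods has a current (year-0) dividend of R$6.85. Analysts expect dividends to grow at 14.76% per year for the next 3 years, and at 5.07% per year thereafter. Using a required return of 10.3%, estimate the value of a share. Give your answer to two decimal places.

Two-stage DDM. Project D₁…D_3 at 0.1476, terminal growth 0.0507, discount at r = 0.103.
D_1 = 7.8611
D_2 = 9.0214
D_3 = 10.3529
Terminal value at t=3: TV = D_4/(r−g) = 10.8778/(0.103−0.0507) = 207.9885
P₀ = 7.8611/(1+0.103)^1 + 9.0214/(1+0.103)^2 + 10.3529/(1+0.103)^3 + 207.9885/(1+0.103)^3 = 177.2504

R$177.25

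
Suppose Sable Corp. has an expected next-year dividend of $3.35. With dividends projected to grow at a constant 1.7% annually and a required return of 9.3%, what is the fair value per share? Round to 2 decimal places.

$44.08

Gordon growth model: P₀ = D₁/(r − g), with D₁ = 3.35 given directly.
P₀ = 3.3500 / (0.093 − 0.017) = 3.3500 / 0.076 = 44.0789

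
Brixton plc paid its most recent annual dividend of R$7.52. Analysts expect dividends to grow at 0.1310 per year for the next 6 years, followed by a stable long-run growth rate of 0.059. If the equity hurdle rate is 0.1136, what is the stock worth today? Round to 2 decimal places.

R$207.73

Two-stage DDM. Project D₁…D_6 at 0.131, terminal growth 0.059, discount at r = 0.1136.
D_1 = 8.5051
D_2 = 9.6193
D_3 = 10.8794
D_4 = 12.3046
D_5 = 13.9165
D_6 = 15.7396
Terminal value at t=6: TV = D_7/(r−g) = 16.6682/(0.1136−0.059) = 305.2789
P₀ = 8.5051/(1+0.1136)^1 + 9.6193/(1+0.1136)^2 + 10.8794/(1+0.1136)^3 + 12.3046/(1+0.1136)^4 + 13.9165/(1+0.1136)^5 + 15.7396/(1+0.1136)^6 + 305.2789/(1+0.1136)^6 = 207.7270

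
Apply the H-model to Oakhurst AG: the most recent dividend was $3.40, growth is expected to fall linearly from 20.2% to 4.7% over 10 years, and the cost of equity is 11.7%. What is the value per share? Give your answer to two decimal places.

$88.50

H-model: P₀ = D₀[(1+g_L) + H(g_S−g_L)]/(r−g_L), with H = 10/2 = 5.
P₀ = 3.40 × [(1+0.047) + 5×(0.202−0.047)] / (0.117−0.047)
   = 3.40 × 1.8220 / 0.07 = 88.4971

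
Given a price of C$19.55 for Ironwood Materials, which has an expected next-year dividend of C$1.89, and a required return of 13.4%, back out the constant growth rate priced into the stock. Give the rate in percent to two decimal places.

From P₀ = D₁/(r − g), the implied growth is g = r − D₁/P₀.
g = 0.134 − 1.89/19.55 = 0.134 − 0.09668 = 0.03732

3.73%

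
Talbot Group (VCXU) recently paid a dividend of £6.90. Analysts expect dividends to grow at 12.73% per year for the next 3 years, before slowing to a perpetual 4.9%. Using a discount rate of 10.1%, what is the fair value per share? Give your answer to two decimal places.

Two-stage DDM. Project D₁…D_3 at 0.1273, terminal growth 0.049, discount at r = 0.101.
D_1 = 7.7784
D_2 = 8.7686
D_3 = 9.8848
Terminal value at t=3: TV = D_4/(r−g) = 10.3691/(0.101−0.049) = 199.4067
P₀ = 7.7784/(1+0.101)^1 + 8.7686/(1+0.101)^2 + 9.8848/(1+0.101)^3 + 199.4067/(1+0.101)^3 = 171.1141

£171.11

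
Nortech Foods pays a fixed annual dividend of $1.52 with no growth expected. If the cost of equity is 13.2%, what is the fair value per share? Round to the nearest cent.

$11.52

Zero-growth DDM (perpetuity): P₀ = D/r = 1.52 / 0.132 = 11.5152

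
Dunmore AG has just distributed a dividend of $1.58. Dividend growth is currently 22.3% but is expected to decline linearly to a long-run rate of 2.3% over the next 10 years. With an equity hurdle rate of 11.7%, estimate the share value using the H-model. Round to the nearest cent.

H-model: P₀ = D₀[(1+g_L) + H(g_S−g_L)]/(r−g_L), with H = 10/2 = 5.
P₀ = 1.58 × [(1+0.023) + 5×(0.223−0.023)] / (0.117−0.023)
   = 1.58 × 2.0230 / 0.094 = 34.0036

$34.00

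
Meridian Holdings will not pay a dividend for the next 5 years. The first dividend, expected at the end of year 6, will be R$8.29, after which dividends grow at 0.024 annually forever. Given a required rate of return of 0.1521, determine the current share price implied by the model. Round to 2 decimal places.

R$31.88

Deferred-dividend DDM. At t=5 the remaining stream is a growing perpetuity with first payment D_6 = 8.29.
V_5 = D_6/(r−g) = 8.29/(0.1521−0.024) = 64.7151
P₀ = V_5/(1+r)^5 = 64.7151/(1+0.1521)^5 = 31.8827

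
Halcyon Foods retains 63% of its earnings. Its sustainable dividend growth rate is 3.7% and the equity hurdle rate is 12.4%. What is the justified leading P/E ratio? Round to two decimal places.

Payout ratio b = 1 − 0.63 = 0.37.
Justified leading P/E = b/(r−g) = 0.37/(0.124−0.037) = 4.2529

4.25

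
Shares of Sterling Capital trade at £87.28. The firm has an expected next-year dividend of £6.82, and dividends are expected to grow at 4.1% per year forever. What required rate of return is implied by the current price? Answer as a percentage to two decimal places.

11.91%

Rearranging the constant-growth DDM: r = D₁/P₀ + g.
r = 6.8200 / 87.28 + 0.041 = 0.07814 + 0.041 = 0.11914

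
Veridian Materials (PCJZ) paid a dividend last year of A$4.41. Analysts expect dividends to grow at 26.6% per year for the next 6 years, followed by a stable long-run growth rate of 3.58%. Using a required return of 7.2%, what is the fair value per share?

A$391.62

Two-stage DDM. Project D₁…D_6 at 0.266, terminal growth 0.0358, discount at r = 0.072.
D_1 = 5.5831
D_2 = 7.0682
D_3 = 8.9483
D_4 = 11.3285
D_5 = 14.3419
D_6 = 18.1569
Terminal value at t=6: TV = D_7/(r−g) = 18.8069/(0.072−0.0358) = 519.5270
P₀ = 5.5831/(1+0.072)^1 + 7.0682/(1+0.072)^2 + 8.9483/(1+0.072)^3 + 11.3285/(1+0.072)^4 + 14.3419/(1+0.072)^5 + 18.1569/(1+0.072)^6 + 519.5270/(1+0.072)^6 = 391.6206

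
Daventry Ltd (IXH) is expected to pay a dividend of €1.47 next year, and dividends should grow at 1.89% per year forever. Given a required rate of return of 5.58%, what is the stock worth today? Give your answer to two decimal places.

€39.84

Gordon growth model: P₀ = D₁/(r − g), with D₁ = 1.47 given directly.
P₀ = 1.4700 / (0.0558 − 0.0189) = 1.4700 / 0.0369 = 39.8374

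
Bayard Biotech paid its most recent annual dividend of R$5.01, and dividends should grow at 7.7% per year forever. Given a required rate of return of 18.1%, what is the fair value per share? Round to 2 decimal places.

R$51.88

Gordon growth model: P₀ = D₁/(r − g). D₁ = 5.01 × (1 + 0.077) = 5.3958.
P₀ = 5.3958 / (0.181 − 0.077) = 5.3958 / 0.104 = 51.8824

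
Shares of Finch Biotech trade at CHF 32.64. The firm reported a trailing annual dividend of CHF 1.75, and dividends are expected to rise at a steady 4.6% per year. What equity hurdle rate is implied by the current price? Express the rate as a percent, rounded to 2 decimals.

Rearranging the constant-growth DDM: r = D₁/P₀ + g.
D₁ = 1.75 × (1 + 0.046) = 1.8305.
r = 1.8305 / 32.64 + 0.046 = 0.05608 + 0.046 = 0.10208

10.21%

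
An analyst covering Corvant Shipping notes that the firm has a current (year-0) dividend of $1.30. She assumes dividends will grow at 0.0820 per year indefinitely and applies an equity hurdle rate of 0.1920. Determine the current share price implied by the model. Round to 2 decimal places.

Gordon growth model: P₀ = D₁/(r − g). D₁ = 1.30 × (1 + 0.082) = 1.4066.
P₀ = 1.4066 / (0.192 − 0.082) = 1.4066 / 0.11 = 12.7873

$12.79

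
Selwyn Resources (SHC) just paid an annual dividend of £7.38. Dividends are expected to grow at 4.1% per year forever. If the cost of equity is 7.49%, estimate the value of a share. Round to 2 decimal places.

Gordon growth model: P₀ = D₁/(r − g). D₁ = 7.38 × (1 + 0.041) = 7.6826.
P₀ = 7.6826 / (0.0749 − 0.041) = 7.6826 / 0.0339 = 226.6248

£226.62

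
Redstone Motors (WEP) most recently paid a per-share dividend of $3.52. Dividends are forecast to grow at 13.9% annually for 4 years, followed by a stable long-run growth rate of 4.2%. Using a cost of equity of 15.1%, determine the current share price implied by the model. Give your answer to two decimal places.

Two-stage DDM. Project D₁…D_4 at 0.139, terminal growth 0.042, discount at r = 0.151.
D_1 = 4.0093
D_2 = 4.5666
D_3 = 5.2013
D_4 = 5.9243
Terminal value at t=4: TV = D_5/(r−g) = 6.1731/(0.151−0.042) = 56.6342
P₀ = 4.0093/(1+0.151)^1 + 4.5666/(1+0.151)^2 + 5.2013/(1+0.151)^3 + 5.9243/(1+0.151)^4 + 56.6342/(1+0.151)^4 = 45.9852

$45.99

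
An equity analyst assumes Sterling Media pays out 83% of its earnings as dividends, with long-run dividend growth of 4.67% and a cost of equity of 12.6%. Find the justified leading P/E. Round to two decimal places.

Justified leading P/E = b/(r−g) = 0.83/(0.126−0.0467) = 10.4666

10.47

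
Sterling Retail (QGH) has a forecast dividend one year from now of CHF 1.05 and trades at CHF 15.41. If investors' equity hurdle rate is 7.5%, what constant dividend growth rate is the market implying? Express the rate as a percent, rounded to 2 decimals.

From P₀ = D₁/(r − g), the implied growth is g = r − D₁/P₀.
g = 0.075 − 1.05/15.41 = 0.075 − 0.06814 = 0.00686

0.69%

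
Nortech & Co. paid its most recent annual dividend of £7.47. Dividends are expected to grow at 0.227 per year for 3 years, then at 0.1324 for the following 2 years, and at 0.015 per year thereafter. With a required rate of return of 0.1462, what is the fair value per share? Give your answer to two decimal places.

Three-stage DDM. Project D₁…D_5; terminal Gordon value at t=5 with g = 0.015; discount at r = 0.1462.
D_1 = 9.1657
D_2 = 11.2463
D_3 = 13.7992
D_4 = 15.6262
D_5 = 17.6951
TV_5 = 17.9606/(0.1462−0.015) = 136.8946
P₀ = Σ Dₜ/(1+r)ᵗ + TV_5/(1+r)^5 = 112.9150

£112.91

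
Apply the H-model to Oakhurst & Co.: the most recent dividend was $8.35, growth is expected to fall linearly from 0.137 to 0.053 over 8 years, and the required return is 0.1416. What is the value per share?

H-model: P₀ = D₀[(1+g_L) + H(g_S−g_L)]/(r−g_L), with H = 8/2 = 4.
P₀ = 8.35 × [(1+0.053) + 4×(0.137−0.053)] / (0.1416−0.053)
   = 8.35 × 1.3890 / 0.0886 = 130.9046

$130.90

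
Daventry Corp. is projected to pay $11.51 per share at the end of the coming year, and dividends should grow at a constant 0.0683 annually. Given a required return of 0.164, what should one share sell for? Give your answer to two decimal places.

Gordon growth model: P₀ = D₁/(r − g), with D₁ = 11.51 given directly.
P₀ = 11.5100 / (0.164 − 0.0683) = 11.5100 / 0.0957 = 120.2717

$120.27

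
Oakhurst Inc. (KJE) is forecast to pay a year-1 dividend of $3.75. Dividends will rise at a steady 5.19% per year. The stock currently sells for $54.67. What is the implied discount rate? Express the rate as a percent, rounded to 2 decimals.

12.05%

Rearranging the constant-growth DDM: r = D₁/P₀ + g.
r = 3.7500 / 54.67 + 0.0519 = 0.06859 + 0.0519 = 0.12049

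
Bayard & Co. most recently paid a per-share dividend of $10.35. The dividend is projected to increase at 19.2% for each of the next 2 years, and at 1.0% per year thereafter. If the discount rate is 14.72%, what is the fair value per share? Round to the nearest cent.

Two-stage DDM. Project D₁…D_2 at 0.192, terminal growth 0.01, discount at r = 0.1472.
D_1 = 12.3372
D_2 = 14.7059
Terminal value at t=2: TV = D_3/(r−g) = 14.8530/(0.1472−0.01) = 108.2580
P₀ = 12.3372/(1+0.1472)^1 + 14.7059/(1+0.1472)^2 + 108.2580/(1+0.1472)^2 = 104.1870

$104.19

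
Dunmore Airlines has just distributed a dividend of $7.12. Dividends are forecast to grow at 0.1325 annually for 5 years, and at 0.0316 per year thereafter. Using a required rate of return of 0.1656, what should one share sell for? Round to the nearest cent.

$80.14

Two-stage DDM. Project D₁…D_5 at 0.1325, terminal growth 0.0316, discount at r = 0.1656.
D_1 = 8.0634
D_2 = 9.1318
D_3 = 10.3418
D_4 = 11.7120
D_5 = 13.2639
Terminal value at t=5: TV = D_6/(r−g) = 13.6830/(0.1656−0.0316) = 102.1122
P₀ = 8.0634/(1+0.1656)^1 + 9.1318/(1+0.1656)^2 + 10.3418/(1+0.1656)^3 + 11.7120/(1+0.1656)^4 + 13.2639/(1+0.1656)^5 + 102.1122/(1+0.1656)^5 = 80.1398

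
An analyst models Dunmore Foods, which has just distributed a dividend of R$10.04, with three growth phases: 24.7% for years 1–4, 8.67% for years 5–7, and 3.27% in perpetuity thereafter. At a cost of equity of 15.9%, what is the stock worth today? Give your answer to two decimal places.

Three-stage DDM. Project D₁…D_7; terminal Gordon value at t=7 with g = 0.0327; discount at r = 0.159.
D_1 = 12.5199
D_2 = 15.6123
D_3 = 19.4685
D_4 = 24.2773
D_5 = 26.3821
D_6 = 28.6694
D_7 = 31.1551
TV_7 = 32.1738/(0.159−0.0327) = 254.7413
P₀ = Σ Dₜ/(1+r)ᵗ + TV_7/(1+r)^7 = 174.5987

R$174.60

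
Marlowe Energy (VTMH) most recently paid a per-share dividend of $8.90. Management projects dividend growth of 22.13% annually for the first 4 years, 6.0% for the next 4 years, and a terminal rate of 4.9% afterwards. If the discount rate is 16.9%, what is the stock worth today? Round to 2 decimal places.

Three-stage DDM. Project D₁…D_8; terminal Gordon value at t=8 with g = 0.049; discount at r = 0.169.
D_1 = 10.8696
D_2 = 13.2750
D_3 = 16.2128
D_4 = 19.8006
D_5 = 20.9887
D_6 = 22.2480
D_7 = 23.5829
D_8 = 24.9979
TV_8 = 26.2228/(0.169−0.049) = 218.5230
P₀ = Σ Dₜ/(1+r)ᵗ + TV_8/(1+r)^8 = 135.8272

$135.83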